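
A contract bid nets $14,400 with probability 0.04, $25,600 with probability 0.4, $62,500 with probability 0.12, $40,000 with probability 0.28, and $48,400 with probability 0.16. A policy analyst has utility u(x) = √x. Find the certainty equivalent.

$36,100

E[u] = 0.04·√14400 + 0.4·√25600 + 0.12·√62500 + 0.28·√40000 + 0.16·√48400 = 0.04·120 + 0.4·160 + 0.12·250 + 0.28·200 + 0.16·220 = 190
CE = (190)² = 36100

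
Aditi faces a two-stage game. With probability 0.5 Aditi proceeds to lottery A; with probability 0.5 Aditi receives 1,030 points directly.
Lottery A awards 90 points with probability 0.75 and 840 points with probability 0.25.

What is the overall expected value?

EV(A) = 0.75 × 90 + 0.25 × 840 = 67.5 + 210 = 277.5
Branch B: 1030 (certain)
Overall = 0.5 × 277.5 + 0.5 × 1030 = 138.75 + 515 = 653.75

653.75 points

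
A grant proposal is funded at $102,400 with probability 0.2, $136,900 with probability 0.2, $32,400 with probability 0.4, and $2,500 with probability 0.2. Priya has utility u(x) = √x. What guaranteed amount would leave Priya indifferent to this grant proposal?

E[u] = 0.2·√102400 + 0.2·√136900 + 0.4·√32400 + 0.2·√2500 = 0.2·320 + 0.2·370 + 0.4·180 + 0.2·50 = 220
CE = (220)² = 48400

$48,400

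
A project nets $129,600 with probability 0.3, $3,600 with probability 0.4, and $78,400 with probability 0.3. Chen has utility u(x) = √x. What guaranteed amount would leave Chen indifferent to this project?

$46,656

E[u] = 0.3·√129600 + 0.4·√3600 + 0.3·√78400 = 0.3·360 + 0.4·60 + 0.3·280 = 216
CE = (216)² = 46656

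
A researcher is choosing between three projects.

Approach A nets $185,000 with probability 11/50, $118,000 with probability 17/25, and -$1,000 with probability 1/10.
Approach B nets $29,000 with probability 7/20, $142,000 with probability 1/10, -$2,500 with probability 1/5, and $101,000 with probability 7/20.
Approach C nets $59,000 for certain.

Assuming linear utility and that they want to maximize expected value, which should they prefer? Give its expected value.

Approach A = 11/50 × 185000 + 17/25 × 118000 + 1/10 × (-1000) = 40700 + 80240 − 100 = 120840
Approach B = 7/20 × 29000 + 1/10 × 142000 + 1/5 × (-2500) + 7/20 × 101000 = 10150 + 14200 − 500 + 35350 = 59200
Approach C: 59000 (certain)

Approach A ($120,840)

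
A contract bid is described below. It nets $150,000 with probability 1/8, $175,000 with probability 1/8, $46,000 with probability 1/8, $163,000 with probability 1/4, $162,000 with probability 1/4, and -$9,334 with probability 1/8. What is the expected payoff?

$126,458.25

EV = 1/8 × 150000 + 1/8 × 175000 + 1/8 × 46000 + 1/4 × 163000 + 1/4 × 162000 + 1/8 × (-9334) = 18750 + 21875 + 5750 + 40750 + 40500 − 1166.75 = 126458.25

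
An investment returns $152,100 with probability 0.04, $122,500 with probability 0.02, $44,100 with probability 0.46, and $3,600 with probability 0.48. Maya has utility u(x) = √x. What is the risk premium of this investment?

E[u] = 0.04·√152100 + 0.02·√122500 + 0.46·√44100 + 0.48·√3600 = 0.04·390 + 0.02·350 + 0.46·210 + 0.48·60 = 148
CE = (148)² = 21904
Risk premium = EV − CE = 30548 − 21904 = 8644

$8,644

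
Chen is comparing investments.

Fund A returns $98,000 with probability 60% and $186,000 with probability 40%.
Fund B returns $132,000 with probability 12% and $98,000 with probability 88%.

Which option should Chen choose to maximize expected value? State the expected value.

Fund A = 0.6 × 98000 + 0.4 × 186000 = 58800 + 74400 = 133200
Fund B = 0.12 × 132000 + 0.88 × 98000 = 15840 + 86240 = 102080

Fund A ($133,200)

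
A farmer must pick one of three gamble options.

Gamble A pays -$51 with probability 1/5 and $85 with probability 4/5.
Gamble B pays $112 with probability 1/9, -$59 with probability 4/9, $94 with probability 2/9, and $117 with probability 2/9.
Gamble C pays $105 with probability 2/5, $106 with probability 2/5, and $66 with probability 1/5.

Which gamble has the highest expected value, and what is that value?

Gamble C ($97.60)

Gamble A = 1/5 × (-51) + 4/5 × 85 = -10.2 + 68 = 57.8
Gamble B = 1/9 × 112 + 4/9 × (-59) + 2/9 × 94 + 2/9 × 117 = 12.4444 − 26.2222 + 20.8889 + 26 = 33.1111
Gamble C = 2/5 × 105 + 2/5 × 106 + 1/5 × 66 = 42 + 42.4 + 13.2 = 97.6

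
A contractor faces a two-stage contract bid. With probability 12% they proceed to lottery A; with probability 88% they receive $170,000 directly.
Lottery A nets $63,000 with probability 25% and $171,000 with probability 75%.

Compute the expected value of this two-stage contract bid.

$166,880

EV(A) = 0.25 × 63000 + 0.75 × 171000 = 15750 + 128250 = 144000
Branch B: 170000 (certain)
Overall = 0.12 × 144000 + 0.88 × 170000 = 17280 + 149600 = 166880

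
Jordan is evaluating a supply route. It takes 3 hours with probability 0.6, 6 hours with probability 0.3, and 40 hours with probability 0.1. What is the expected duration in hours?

EV = 0.6 × 3 + 0.3 × 6 + 0.1 × 40 = 1.8 + 1.8 + 4 = 7.6

7.6 hours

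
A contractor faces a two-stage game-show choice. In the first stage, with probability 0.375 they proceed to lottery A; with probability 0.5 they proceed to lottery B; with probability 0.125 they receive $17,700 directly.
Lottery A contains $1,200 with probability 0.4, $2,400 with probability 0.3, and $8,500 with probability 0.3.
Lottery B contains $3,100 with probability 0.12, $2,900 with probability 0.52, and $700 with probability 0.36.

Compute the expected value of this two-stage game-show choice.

EV(A) = 0.4 × 1200 + 0.3 × 2400 + 0.3 × 8500 = 480 + 720 + 2550 = 3750
EV(B) = 0.12 × 3100 + 0.52 × 2900 + 0.36 × 700 = 372 + 1508 + 252 = 2132
Branch C: 17700 (certain)
Overall = 0.375 × 3750 + 0.5 × 2132 + 0.125 × 17700 = 1406.25 + 1066 + 2212.5 = 4684.75

$4,684.75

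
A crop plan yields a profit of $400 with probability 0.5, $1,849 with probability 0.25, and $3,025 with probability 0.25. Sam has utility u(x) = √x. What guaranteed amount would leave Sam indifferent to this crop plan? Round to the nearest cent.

$1,190.25

E[u] = 0.5·√400 + 0.25·√1849 + 0.25·√3025 = 0.5·20 + 0.25·43 + 0.25·55 = 34.5
CE = (34.5)² = 1190.25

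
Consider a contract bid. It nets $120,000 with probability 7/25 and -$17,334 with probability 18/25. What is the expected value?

$21,119.52

EV = 7/25 × 120000 + 18/25 × (-17334) = 33600 − 12480.48 = 21119.52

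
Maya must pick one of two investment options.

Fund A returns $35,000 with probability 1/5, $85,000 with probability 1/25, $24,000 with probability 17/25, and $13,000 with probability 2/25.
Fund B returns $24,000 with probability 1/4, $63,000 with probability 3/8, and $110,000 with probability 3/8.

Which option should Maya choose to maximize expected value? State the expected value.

Fund B ($70,875)

Fund A = 1/5 × 35000 + 1/25 × 85000 + 17/25 × 24000 + 2/25 × 13000 = 7000 + 3400 + 16320 + 1040 = 27760
Fund B = 1/4 × 24000 + 3/8 × 63000 + 3/8 × 110000 = 6000 + 23625 + 41250 = 70875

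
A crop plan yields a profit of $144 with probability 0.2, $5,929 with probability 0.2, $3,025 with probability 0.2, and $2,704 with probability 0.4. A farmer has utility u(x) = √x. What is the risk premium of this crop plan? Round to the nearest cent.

E[u] = 0.2·√144 + 0.2·√5929 + 0.2·√3025 + 0.4·√2704 = 0.2·12 + 0.2·77 + 0.2·55 + 0.4·52 = 49.6
CE = (49.6)² = 2460.16
Risk premium = EV − CE = 2901.2 − 2460.16 = 441.04

$441.04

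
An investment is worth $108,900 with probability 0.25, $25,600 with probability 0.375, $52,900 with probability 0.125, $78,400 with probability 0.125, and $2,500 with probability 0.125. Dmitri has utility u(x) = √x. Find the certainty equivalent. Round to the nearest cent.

E[u] = 0.25·√108900 + 0.375·√25600 + 0.125·√52900 + 0.125·√78400 + 0.125·√2500 = 0.25·330 + 0.375·160 + 0.125·230 + 0.125·280 + 0.125·50 = 212.5
CE = (212.5)² = 45156.25

$45,156.25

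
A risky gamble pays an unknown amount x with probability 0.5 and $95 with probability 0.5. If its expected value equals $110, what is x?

x = $125

0.5·x + 0.5·95 = 110
0.5·x = 110 − 47.5 = 62.5
x = 62.5 / 0.5 = 125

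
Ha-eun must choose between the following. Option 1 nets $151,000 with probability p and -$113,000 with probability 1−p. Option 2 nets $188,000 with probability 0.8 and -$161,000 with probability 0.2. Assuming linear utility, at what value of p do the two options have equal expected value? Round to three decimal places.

p = 0.876

EV(Option 2) = 0.8 × 188000 + 0.2 × (-161000) = 150400 − 32200 = 118200
p·151000 + (1−p)·(-113000) = 118200
264000p − 113000 = 118200
p = (118200 + 113000) / 264000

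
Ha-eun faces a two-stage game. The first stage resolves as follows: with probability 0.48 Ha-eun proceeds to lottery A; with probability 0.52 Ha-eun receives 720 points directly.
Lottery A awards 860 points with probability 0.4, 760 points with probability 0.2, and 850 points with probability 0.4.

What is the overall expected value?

EV(A) = 0.4 × 860 + 0.2 × 760 + 0.4 × 850 = 344 + 152 + 340 = 836
Branch B: 720 (certain)
Overall = 0.48 × 836 + 0.52 × 720 = 401.28 + 374.4 = 775.68

775.68 points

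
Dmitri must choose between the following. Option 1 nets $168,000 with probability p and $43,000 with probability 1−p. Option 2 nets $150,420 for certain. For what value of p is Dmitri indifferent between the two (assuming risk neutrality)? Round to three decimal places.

p·168000 + (1−p)·43000 = 150420
125000p + 43000 = 150420
p = (150420 − 43000) / 125000

p = 0.859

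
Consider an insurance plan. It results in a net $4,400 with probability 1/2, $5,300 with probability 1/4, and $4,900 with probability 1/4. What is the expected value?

EV = 1/2 × 4400 + 1/4 × 5300 + 1/4 × 4900 = 2200 + 1325 + 1225 = 4750

$4,750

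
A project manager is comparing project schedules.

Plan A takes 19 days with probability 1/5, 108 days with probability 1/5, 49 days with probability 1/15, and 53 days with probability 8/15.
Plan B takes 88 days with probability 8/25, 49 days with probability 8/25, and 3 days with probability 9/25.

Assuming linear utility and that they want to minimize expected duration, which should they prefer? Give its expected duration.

Plan B (44.92 days)

Plan A = 1/5 × 19 + 1/5 × 108 + 1/15 × 49 + 8/15 × 53 = 3.8 + 21.6 + 3.2667 + 28.2667 = 56.9333
Plan B = 8/25 × 88 + 8/25 × 49 + 9/25 × 3 = 28.16 + 15.68 + 1.08 = 44.92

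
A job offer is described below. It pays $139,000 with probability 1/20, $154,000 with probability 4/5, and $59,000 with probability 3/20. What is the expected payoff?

EV = 1/20 × 139000 + 4/5 × 154000 + 3/20 × 59000 = 6950 + 123200 + 8850 = 139000

$139,000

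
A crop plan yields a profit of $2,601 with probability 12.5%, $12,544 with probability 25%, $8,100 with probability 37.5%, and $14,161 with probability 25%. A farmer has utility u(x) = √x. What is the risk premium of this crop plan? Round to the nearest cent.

$459.36

E[u] = 0.125·√2601 + 0.25·√12544 + 0.375·√8100 + 0.25·√14161 = 0.125·51 + 0.25·112 + 0.375·90 + 0.25·119 = 97.875
CE = (97.875)² = 9579.515625
Risk premium = EV − CE = 10038.875 − 9579.515625 = 459.359375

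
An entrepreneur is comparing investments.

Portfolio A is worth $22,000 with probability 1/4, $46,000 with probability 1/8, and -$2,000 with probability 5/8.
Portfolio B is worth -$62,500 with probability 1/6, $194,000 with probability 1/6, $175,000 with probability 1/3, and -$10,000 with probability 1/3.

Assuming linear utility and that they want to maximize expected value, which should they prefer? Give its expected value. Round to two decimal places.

Portfolio B ($76,916.67)

Portfolio A = 1/4 × 22000 + 1/8 × 46000 + 5/8 × (-2000) = 5500 + 5750 − 1250 = 10000
Portfolio B = 1/6 × (-62500) + 1/6 × 194000 + 1/3 × 175000 + 1/3 × (-10000) = -10416.6667 + 32333.3333 + 58333.3333 − 3333.3333 = 76916.6667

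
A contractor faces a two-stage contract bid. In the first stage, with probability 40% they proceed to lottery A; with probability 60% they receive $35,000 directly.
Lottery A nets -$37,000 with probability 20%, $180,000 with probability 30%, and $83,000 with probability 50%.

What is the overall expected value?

EV(A) = 0.2 × (-37000) + 0.3 × 180000 + 0.5 × 83000 = -7400 + 54000 + 41500 = 88100
Branch B: 35000 (certain)
Overall = 0.4 × 88100 + 0.6 × 35000 = 35240 + 21000 = 56240

$56,240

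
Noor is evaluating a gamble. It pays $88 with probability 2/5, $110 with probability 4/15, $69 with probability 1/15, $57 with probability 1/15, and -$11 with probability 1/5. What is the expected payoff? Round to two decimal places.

$70.73

EV = 2/5 × 88 + 4/15 × 110 + 1/15 × 69 + 1/15 × 57 + 1/5 × (-11) = 35.2 + 29.3333 + 4.6 + 3.8 − 2.2 = 70.7333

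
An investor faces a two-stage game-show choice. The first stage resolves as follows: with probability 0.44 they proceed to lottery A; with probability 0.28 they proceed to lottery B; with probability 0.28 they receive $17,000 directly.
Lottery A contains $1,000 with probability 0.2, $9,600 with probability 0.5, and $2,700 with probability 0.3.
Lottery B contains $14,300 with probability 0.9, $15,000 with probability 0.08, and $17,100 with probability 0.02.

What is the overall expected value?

$11,351.76

EV(A) = 0.2 × 1000 + 0.5 × 9600 + 0.3 × 2700 = 200 + 4800 + 810 = 5810
EV(B) = 0.9 × 14300 + 0.08 × 15000 + 0.02 × 17100 = 12870 + 1200 + 342 = 14412
Branch C: 17000 (certain)
Overall = 0.44 × 5810 + 0.28 × 14412 + 0.28 × 17000 = 2556.4 + 4035.36 + 4760 = 11351.76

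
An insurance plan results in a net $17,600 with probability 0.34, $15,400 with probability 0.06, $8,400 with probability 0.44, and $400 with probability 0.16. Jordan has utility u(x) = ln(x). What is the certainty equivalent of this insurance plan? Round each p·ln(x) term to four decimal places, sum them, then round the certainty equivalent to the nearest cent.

$6,881.56

E[u] = 0.34·ln(17600) + 0.06·ln(15400) + 0.44·ln(8400) + 0.16·ln(400) = 3.3237 + 0.5785 + 3.9758 + 0.9586 = 8.8366
CE = e^8.8366 ≈ 6881.56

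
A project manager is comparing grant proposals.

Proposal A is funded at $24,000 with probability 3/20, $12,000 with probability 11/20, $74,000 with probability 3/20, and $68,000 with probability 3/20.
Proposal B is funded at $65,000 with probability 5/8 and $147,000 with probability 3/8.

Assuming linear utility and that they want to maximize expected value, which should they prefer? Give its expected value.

Proposal A = 3/20 × 24000 + 11/20 × 12000 + 3/20 × 74000 + 3/20 × 68000 = 3600 + 6600 + 11100 + 10200 = 31500
Proposal B = 5/8 × 65000 + 3/8 × 147000 = 40625 + 55125 = 95750

Proposal B ($95,750)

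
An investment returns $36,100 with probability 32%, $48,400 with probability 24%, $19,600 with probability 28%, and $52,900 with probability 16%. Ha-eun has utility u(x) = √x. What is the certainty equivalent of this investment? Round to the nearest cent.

$35,948.16

E[u] = 0.32·√36100 + 0.24·√48400 + 0.28·√19600 + 0.16·√52900 = 0.32·190 + 0.24·220 + 0.28·140 + 0.16·230 = 189.6
CE = (189.6)² = 35948.16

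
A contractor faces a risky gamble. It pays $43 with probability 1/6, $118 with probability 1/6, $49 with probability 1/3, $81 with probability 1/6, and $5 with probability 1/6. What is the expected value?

$57.50

EV = 1/6 × 43 + 1/6 × 118 + 1/3 × 49 + 1/6 × 81 + 1/6 × 5 = 7.1667 + 19.6667 + 16.3333 + 13.5 + 0.8333 = 57.5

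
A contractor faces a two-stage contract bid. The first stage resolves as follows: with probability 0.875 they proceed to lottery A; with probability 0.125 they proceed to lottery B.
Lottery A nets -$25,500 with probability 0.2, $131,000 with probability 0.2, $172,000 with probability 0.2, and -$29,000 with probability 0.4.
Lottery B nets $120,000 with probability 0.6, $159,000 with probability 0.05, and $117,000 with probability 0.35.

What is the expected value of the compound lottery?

$53,525

EV(A) = 0.2 × (-25500) + 0.2 × 131000 + 0.2 × 172000 + 0.4 × (-29000) = -5100 + 26200 + 34400 − 11600 = 43900
EV(B) = 0.6 × 120000 + 0.05 × 159000 + 0.35 × 117000 = 72000 + 7950 + 40950 = 120900
Overall = 0.875 × 43900 + 0.125 × 120900 = 38412.5 + 15112.5 = 53525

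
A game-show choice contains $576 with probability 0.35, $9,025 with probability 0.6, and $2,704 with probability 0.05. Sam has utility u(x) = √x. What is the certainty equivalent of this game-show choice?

E[u] = 0.35·√576 + 0.6·√9025 + 0.05·√2704 = 0.35·24 + 0.6·95 + 0.05·52 = 68
CE = (68)² = 4624

$4,624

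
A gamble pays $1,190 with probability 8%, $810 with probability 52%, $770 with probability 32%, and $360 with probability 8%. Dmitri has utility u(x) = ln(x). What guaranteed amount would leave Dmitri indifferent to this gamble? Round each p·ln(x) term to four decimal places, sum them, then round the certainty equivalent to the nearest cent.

E[u] = 0.08·ln(1190) + 0.52·ln(810) + 0.32·ln(770) + 0.08·ln(360) = 0.5665 + 3.4825 + 2.1268 + 0.4709 = 6.6467
CE = e^6.6467 ≈ 770.24

$770.24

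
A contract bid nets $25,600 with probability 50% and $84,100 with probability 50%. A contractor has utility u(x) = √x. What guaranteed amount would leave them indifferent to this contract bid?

E[u] = 0.5·√25600 + 0.5·√84100 = 0.5·160 + 0.5·290 = 225
CE = (225)² = 50625

$50,625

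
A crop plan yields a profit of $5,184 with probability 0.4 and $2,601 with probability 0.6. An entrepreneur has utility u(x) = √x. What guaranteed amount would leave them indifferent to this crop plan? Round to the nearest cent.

$3,528.36

E[u] = 0.4·√5184 + 0.6·√2601 = 0.4·72 + 0.6·51 = 59.4
CE = (59.4)² = 3528.36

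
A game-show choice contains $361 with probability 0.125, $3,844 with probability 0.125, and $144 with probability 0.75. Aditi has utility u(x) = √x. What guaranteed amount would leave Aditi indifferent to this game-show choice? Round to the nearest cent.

E[u] = 0.125·√361 + 0.125·√3844 + 0.75·√144 = 0.125·19 + 0.125·62 + 0.75·12 = 19.125
CE = (19.125)² = 365.765625

$365.77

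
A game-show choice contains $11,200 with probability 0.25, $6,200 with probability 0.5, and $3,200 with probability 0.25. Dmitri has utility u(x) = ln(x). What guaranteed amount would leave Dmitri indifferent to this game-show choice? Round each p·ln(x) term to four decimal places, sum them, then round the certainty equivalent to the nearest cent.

$6,092.42

E[u] = 0.25·ln(11200) + 0.5·ln(6200) + 0.25·ln(3200) = 2.3309 + 4.3662 + 2.0177 = 8.7148
CE = e^8.7148 ≈ 6092.42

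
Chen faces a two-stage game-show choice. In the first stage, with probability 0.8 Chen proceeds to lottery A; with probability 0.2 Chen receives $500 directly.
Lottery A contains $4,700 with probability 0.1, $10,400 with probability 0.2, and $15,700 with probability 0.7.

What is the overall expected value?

EV(A) = 0.1 × 4700 + 0.2 × 10400 + 0.7 × 15700 = 470 + 2080 + 10990 = 13540
Branch B: 500 (certain)
Overall = 0.8 × 13540 + 0.2 × 500 = 10832 + 100 = 10932

$10,932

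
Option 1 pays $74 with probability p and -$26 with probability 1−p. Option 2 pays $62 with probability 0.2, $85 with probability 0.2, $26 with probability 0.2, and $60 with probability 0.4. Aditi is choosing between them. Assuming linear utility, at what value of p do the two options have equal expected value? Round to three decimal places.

EV(Option 2) = 0.2 × 62 + 0.2 × 85 + 0.2 × 26 + 0.4 × 60 = 12.4 + 17 + 5.2 + 24 = 58.6
p·74 + (1−p)·(-26) = 58.6
100p − 26 = 58.6
p = (58.6 + 26) / 100

p = 0.846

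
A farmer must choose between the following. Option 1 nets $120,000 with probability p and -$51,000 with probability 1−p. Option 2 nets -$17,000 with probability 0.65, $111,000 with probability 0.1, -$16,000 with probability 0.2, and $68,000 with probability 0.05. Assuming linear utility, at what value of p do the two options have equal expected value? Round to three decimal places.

EV(Option 2) = 0.65 × (-17000) + 0.1 × 111000 + 0.2 × (-16000) + 0.05 × 68000 = -11050 + 11100 − 3200 + 3400 = 250
p·120000 + (1−p)·(-51000) = 250
171000p − 51000 = 250
p = (250 + 51000) / 171000

p = 0.300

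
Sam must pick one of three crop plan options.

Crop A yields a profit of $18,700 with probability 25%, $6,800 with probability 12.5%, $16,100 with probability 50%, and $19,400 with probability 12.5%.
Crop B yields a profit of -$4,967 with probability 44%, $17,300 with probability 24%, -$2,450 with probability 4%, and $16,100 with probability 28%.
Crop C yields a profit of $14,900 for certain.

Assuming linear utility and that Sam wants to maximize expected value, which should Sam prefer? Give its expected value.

Crop A ($16,000)

Crop A = 0.25 × 18700 + 0.125 × 6800 + 0.5 × 16100 + 0.125 × 19400 = 4675 + 850 + 8050 + 2425 = 16000
Crop B = 0.44 × (-4967) + 0.24 × 17300 + 0.04 × (-2450) + 0.28 × 16100 = -2185.48 + 4152 − 98 + 4508 = 6376.52
Crop C: 14900 (certain)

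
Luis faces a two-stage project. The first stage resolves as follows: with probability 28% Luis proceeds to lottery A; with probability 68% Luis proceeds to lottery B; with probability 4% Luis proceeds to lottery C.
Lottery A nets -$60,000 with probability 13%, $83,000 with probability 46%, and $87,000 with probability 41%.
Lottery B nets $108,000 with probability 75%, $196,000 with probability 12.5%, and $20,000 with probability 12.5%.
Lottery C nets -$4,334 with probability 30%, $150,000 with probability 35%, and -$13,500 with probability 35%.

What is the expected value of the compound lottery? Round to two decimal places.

EV(A) = 0.13 × (-60000) + 0.46 × 83000 + 0.41 × 87000 = -7800 + 38180 + 35670 = 66050
EV(B) = 0.75 × 108000 + 0.125 × 196000 + 0.125 × 20000 = 81000 + 24500 + 2500 = 108000
EV(C) = 0.3 × (-4334) + 0.35 × 150000 + 0.35 × (-13500) = -1300.2 + 52500 − 4725 = 46474.8
Overall = 0.28 × 66050 + 0.68 × 108000 + 0.04 × 46474.8 = 18494 + 73440 + 1858.992 = 93792.992

$93,792.99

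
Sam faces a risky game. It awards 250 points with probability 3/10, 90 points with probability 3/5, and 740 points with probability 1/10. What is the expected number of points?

203 points

EV = 3/10 × 250 + 3/5 × 90 + 1/10 × 740 = 75 + 54 + 74 = 203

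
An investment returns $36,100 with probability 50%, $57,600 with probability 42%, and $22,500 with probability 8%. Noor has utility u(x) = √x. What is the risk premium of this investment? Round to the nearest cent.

E[u] = 0.5·√36100 + 0.42·√57600 + 0.08·√22500 = 0.5·190 + 0.42·240 + 0.08·150 = 207.8
CE = (207.8)² = 43180.84
Risk premium = EV − CE = 44042 − 43180.84 = 861.16

$861.16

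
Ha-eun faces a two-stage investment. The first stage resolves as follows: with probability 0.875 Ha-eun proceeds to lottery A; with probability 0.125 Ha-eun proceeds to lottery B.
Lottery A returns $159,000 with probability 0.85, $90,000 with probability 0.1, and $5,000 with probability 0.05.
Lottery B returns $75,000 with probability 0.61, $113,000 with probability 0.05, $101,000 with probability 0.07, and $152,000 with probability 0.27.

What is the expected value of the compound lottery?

EV(A) = 0.85 × 159000 + 0.1 × 90000 + 0.05 × 5000 = 135150 + 9000 + 250 = 144400
EV(B) = 0.61 × 75000 + 0.05 × 113000 + 0.07 × 101000 + 0.27 × 152000 = 45750 + 5650 + 7070 + 41040 = 99510
Overall = 0.875 × 144400 + 0.125 × 99510 = 126350 + 12438.75 = 138788.75

$138,788.75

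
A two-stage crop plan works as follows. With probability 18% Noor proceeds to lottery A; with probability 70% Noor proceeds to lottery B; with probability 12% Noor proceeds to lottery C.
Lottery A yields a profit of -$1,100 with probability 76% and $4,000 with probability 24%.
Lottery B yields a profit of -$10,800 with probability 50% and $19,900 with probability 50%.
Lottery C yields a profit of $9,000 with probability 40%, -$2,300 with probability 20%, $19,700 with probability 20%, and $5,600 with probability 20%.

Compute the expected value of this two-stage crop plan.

EV(A) = 0.76 × (-1100) + 0.24 × 4000 = -836 + 960 = 124
EV(B) = 0.5 × (-10800) + 0.5 × 19900 = -5400 + 9950 = 4550
EV(C) = 0.4 × 9000 + 0.2 × (-2300) + 0.2 × 19700 + 0.2 × 5600 = 3600 − 460 + 3940 + 1120 = 8200
Overall = 0.18 × 124 + 0.7 × 4550 + 0.12 × 8200 = 22.32 + 3185 + 984 = 4191.32

$4,191.32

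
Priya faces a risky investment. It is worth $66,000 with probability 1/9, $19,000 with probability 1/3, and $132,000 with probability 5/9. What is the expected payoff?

EV = 1/9 × 66000 + 1/3 × 19000 + 5/9 × 132000 = 7333.3333 + 6333.3333 + 73333.3333 = 87000

$87,000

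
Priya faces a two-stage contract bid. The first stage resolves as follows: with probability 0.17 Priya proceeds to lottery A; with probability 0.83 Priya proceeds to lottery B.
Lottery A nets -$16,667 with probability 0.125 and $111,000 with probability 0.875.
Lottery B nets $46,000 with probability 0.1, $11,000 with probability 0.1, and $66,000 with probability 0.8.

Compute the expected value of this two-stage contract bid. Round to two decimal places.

$64,712.08

EV(A) = 0.125 × (-16667) + 0.875 × 111000 = -2083.375 + 97125 = 95041.625
EV(B) = 0.1 × 46000 + 0.1 × 11000 + 0.8 × 66000 = 4600 + 1100 + 52800 = 58500
Overall = 0.17 × 95041.625 + 0.83 × 58500 = 16157.07625 + 48555 = 64712.07625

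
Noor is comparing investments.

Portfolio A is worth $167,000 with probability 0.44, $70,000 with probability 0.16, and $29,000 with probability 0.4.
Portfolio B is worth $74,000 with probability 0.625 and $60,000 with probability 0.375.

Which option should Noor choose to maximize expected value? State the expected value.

Portfolio A ($96,280)

Portfolio A = 0.44 × 167000 + 0.16 × 70000 + 0.4 × 29000 = 73480 + 11200 + 11600 = 96280
Portfolio B = 0.625 × 74000 + 0.375 × 60000 = 46250 + 22500 = 68750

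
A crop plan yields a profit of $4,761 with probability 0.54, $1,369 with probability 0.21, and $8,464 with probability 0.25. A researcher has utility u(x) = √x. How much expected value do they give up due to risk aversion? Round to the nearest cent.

E[u] = 0.54·√4761 + 0.21·√1369 + 0.25·√8464 = 0.54·69 + 0.21·37 + 0.25·92 = 68.03
CE = (68.03)² = 4628.0809
Risk premium = EV − CE = 4974.43 − 4628.0809 = 346.3491

$346.35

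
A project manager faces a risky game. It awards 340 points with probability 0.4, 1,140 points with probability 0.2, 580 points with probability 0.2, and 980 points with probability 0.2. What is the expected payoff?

EV = 0.4 × 340 + 0.2 × 1140 + 0.2 × 580 + 0.2 × 980 = 136 + 228 + 116 + 196 = 676

676 points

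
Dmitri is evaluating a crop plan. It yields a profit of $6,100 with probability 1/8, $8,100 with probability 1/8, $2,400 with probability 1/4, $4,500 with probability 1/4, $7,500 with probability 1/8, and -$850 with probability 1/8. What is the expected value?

EV = 1/8 × 6100 + 1/8 × 8100 + 1/4 × 2400 + 1/4 × 4500 + 1/8 × 7500 + 1/8 × (-850) = 762.5 + 1012.5 + 600 + 1125 + 937.5 − 106.25 = 4331.25

$4,331.25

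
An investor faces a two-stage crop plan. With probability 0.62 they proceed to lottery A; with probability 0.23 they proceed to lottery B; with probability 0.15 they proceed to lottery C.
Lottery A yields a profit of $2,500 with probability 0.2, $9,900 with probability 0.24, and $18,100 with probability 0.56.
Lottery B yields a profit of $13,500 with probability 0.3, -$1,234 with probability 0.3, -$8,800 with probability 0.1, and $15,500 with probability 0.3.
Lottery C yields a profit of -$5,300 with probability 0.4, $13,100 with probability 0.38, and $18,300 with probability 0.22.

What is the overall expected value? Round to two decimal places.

EV(A) = 0.2 × 2500 + 0.24 × 9900 + 0.56 × 18100 = 500 + 2376 + 10136 = 13012
EV(B) = 0.3 × 13500 + 0.3 × (-1234) + 0.1 × (-8800) + 0.3 × 15500 = 4050 − 370.2 − 880 + 4650 = 7449.8
EV(C) = 0.4 × (-5300) + 0.38 × 13100 + 0.22 × 18300 = -2120 + 4978 + 4026 = 6884
Overall = 0.62 × 13012 + 0.23 × 7449.8 + 0.15 × 6884 = 8067.44 + 1713.454 + 1032.6 = 10813.494

$10,813.49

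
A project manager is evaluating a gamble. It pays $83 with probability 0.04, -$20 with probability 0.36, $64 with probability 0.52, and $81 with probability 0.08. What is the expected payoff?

EV = 0.04 × 83 + 0.36 × (-20) + 0.52 × 64 + 0.08 × 81 = 3.32 − 7.2 + 33.28 + 6.48 = 35.88

$35.88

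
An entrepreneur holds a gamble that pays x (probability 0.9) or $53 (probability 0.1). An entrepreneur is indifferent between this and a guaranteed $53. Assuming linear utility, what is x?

0.9·x + 0.1·53 = 53
0.9·x = 53 − 5.3 = 47.7
x = 47.7 / 0.9 = 53

x = $53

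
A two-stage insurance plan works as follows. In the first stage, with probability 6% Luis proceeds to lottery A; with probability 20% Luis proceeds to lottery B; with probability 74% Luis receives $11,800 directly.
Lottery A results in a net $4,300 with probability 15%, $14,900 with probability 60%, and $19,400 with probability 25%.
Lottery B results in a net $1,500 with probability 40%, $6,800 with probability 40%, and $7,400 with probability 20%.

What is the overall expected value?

EV(A) = 0.15 × 4300 + 0.6 × 14900 + 0.25 × 19400 = 645 + 8940 + 4850 = 14435
EV(B) = 0.4 × 1500 + 0.4 × 6800 + 0.2 × 7400 = 600 + 2720 + 1480 = 4800
Branch C: 11800 (certain)
Overall = 0.06 × 14435 + 0.2 × 4800 + 0.74 × 11800 = 866.1 + 960 + 8732 = 10558.1

$10,558.10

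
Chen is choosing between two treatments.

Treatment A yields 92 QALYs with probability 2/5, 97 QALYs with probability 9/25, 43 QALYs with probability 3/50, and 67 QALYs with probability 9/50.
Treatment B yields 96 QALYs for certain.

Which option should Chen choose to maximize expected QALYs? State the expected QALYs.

Treatment A = 2/5 × 92 + 9/25 × 97 + 3/50 × 43 + 9/50 × 67 = 36.8 + 34.92 + 2.58 + 12.06 = 86.36
Treatment B: 96 (certain)

Treatment B (96 QALYs)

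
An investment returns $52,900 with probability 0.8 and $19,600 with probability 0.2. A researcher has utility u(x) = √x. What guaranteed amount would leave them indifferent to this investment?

E[u] = 0.8·√52900 + 0.2·√19600 = 0.8·230 + 0.2·140 = 212
CE = (212)² = 44944

$44,944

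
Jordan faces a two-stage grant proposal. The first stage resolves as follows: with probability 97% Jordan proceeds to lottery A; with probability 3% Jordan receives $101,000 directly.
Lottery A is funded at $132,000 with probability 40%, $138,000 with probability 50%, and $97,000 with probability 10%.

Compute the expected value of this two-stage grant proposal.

EV(A) = 0.4 × 132000 + 0.5 × 138000 + 0.1 × 97000 = 52800 + 69000 + 9700 = 131500
Branch B: 101000 (certain)
Overall = 0.97 × 131500 + 0.03 × 101000 = 127555 + 3030 = 130585

$130,585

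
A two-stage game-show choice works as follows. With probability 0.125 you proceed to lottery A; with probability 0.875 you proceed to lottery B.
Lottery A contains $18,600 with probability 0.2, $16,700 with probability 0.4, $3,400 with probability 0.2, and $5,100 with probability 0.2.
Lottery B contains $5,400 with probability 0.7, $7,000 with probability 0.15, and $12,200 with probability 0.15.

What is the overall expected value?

EV(A) = 0.2 × 18600 + 0.4 × 16700 + 0.2 × 3400 + 0.2 × 5100 = 3720 + 6680 + 680 + 1020 = 12100
EV(B) = 0.7 × 5400 + 0.15 × 7000 + 0.15 × 12200 = 3780 + 1050 + 1830 = 6660
Overall = 0.125 × 12100 + 0.875 × 6660 = 1512.5 + 5827.5 = 7340

$7,340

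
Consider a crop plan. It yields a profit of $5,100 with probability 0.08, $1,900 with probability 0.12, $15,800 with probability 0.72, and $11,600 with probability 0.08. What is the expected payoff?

$12,940

EV = 0.08 × 5100 + 0.12 × 1900 + 0.72 × 15800 + 0.08 × 11600 = 408 + 228 + 11376 + 928 = 12940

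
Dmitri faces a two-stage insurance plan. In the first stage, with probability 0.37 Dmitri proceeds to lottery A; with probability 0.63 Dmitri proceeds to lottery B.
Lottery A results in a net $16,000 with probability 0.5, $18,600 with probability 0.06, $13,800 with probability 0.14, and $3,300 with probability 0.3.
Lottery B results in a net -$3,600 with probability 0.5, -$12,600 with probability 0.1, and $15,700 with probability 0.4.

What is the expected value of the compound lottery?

EV(A) = 0.5 × 16000 + 0.06 × 18600 + 0.14 × 13800 + 0.3 × 3300 = 8000 + 1116 + 1932 + 990 = 12038
EV(B) = 0.5 × (-3600) + 0.1 × (-12600) + 0.4 × 15700 = -1800 − 1260 + 6280 = 3220
Overall = 0.37 × 12038 + 0.63 × 3220 = 4454.06 + 2028.6 = 6482.66

$6,482.66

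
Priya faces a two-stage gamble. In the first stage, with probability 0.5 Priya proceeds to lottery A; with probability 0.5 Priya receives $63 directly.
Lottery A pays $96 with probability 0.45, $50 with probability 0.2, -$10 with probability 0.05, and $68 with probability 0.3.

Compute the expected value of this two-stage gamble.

$68.05

EV(A) = 0.45 × 96 + 0.2 × 50 + 0.05 × (-10) + 0.3 × 68 = 43.2 + 10 − 0.5 + 20.4 = 73.1
Branch B: 63 (certain)
Overall = 0.5 × 73.1 + 0.5 × 63 = 36.55 + 31.5 = 68.05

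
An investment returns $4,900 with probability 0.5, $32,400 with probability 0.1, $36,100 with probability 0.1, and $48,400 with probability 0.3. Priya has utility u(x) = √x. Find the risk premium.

$4,776

E[u] = 0.5·√4900 + 0.1·√32400 + 0.1·√36100 + 0.3·√48400 = 0.5·70 + 0.1·180 + 0.1·190 + 0.3·220 = 138
CE = (138)² = 19044
Risk premium = EV − CE = 23820 − 19044 = 4776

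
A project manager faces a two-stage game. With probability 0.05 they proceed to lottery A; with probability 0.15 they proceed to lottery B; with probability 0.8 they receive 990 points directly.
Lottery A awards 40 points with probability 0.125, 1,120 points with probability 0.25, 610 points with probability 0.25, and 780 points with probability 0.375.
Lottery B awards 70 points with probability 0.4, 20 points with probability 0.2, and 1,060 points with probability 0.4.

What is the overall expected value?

896.9 points

EV(A) = 0.125 × 40 + 0.25 × 1120 + 0.25 × 610 + 0.375 × 780 = 5 + 280 + 152.5 + 292.5 = 730
EV(B) = 0.4 × 70 + 0.2 × 20 + 0.4 × 1060 = 28 + 4 + 424 = 456
Branch C: 990 (certain)
Overall = 0.05 × 730 + 0.15 × 456 + 0.8 × 990 = 36.5 + 68.4 + 792 = 896.9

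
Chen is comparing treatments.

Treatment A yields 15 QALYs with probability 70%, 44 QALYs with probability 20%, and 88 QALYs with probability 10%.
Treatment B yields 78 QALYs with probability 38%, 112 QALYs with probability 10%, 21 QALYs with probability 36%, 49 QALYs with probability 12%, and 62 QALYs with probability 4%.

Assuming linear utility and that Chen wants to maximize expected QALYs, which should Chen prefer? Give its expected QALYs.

Treatment B (56.76 QALYs)

Treatment A = 0.7 × 15 + 0.2 × 44 + 0.1 × 88 = 10.5 + 8.8 + 8.8 = 28.1
Treatment B = 0.38 × 78 + 0.1 × 112 + 0.36 × 21 + 0.12 × 49 + 0.04 × 62 = 29.64 + 11.2 + 7.56 + 5.88 + 2.48 = 56.76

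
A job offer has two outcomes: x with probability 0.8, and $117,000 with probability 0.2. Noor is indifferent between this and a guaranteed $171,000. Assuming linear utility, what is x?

0.8·x + 0.2·117000 = 171000
0.8·x = 171000 − 23400 = 147600
x = 147600 / 0.8 = 184500

x = $184,500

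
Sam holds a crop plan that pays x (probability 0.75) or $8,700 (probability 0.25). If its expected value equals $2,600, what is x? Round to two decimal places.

0.75·x + 0.25·8700 = 2600
0.75·x = 2600 − 2175 = 425
x = 425 / 0.75 = 566.6667

x = $566.67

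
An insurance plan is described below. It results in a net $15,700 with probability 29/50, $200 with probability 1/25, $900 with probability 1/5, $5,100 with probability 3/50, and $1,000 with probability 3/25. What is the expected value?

EV = 29/50 × 15700 + 1/25 × 200 + 1/5 × 900 + 3/50 × 5100 + 3/25 × 1000 = 9106 + 8 + 180 + 306 + 120 = 9720

$9,720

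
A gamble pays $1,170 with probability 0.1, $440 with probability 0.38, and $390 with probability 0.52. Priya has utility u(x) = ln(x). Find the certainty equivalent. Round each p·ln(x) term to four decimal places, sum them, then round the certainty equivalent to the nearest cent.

E[u] = 0.1·ln(1170) + 0.38·ln(440) + 0.52·ln(390) = 0.7065 + 2.3130 + 3.1024 = 6.1219
CE = e^6.1219 ≈ 455.73

$455.73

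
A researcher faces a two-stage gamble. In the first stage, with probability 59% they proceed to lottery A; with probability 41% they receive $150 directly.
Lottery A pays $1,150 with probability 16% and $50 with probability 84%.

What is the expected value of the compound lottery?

EV(A) = 0.16 × 1150 + 0.84 × 50 = 184 + 42 = 226
Branch B: 150 (certain)
Overall = 0.59 × 226 + 0.41 × 150 = 133.34 + 61.5 = 194.84

$194.84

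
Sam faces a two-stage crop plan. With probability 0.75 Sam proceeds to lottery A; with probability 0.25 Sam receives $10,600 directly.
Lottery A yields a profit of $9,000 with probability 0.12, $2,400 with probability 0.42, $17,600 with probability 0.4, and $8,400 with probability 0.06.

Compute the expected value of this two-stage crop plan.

$9,874

EV(A) = 0.12 × 9000 + 0.42 × 2400 + 0.4 × 17600 + 0.06 × 8400 = 1080 + 1008 + 7040 + 504 = 9632
Branch B: 10600 (certain)
Overall = 0.75 × 9632 + 0.25 × 10600 = 7224 + 2650 = 9874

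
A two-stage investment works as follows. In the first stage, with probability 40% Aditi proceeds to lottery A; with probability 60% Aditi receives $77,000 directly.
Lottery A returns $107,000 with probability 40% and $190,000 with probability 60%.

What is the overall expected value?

EV(A) = 0.4 × 107000 + 0.6 × 190000 = 42800 + 114000 = 156800
Branch B: 77000 (certain)
Overall = 0.4 × 156800 + 0.6 × 77000 = 62720 + 46200 = 108920

$108,920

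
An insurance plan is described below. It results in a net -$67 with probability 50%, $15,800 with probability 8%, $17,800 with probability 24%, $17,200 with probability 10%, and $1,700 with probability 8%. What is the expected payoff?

$7,358.50

EV = 0.5 × (-67) + 0.08 × 15800 + 0.24 × 17800 + 0.1 × 17200 + 0.08 × 1700 = -33.5 + 1264 + 4272 + 1720 + 136 = 7358.5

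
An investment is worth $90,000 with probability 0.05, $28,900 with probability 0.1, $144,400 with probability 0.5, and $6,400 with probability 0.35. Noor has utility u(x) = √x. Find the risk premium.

E[u] = 0.05·√90000 + 0.1·√28900 + 0.5·√144400 + 0.35·√6400 = 0.05·300 + 0.1·170 + 0.5·380 + 0.35·80 = 250
CE = (250)² = 62500
Risk premium = EV − CE = 81830 − 62500 = 19330

$19,330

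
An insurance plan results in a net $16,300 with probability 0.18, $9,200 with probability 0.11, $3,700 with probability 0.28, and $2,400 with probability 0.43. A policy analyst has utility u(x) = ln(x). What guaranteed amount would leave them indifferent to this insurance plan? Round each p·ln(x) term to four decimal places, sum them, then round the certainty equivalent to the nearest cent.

E[u] = 0.18·ln(16300) + 0.11·ln(9200) + 0.28·ln(3700) + 0.43·ln(2400) = 1.7458 + 1.0040 + 2.3005 + 3.3468 = 8.3971
CE = e^8.3971 ≈ 4434.19

$4,434.19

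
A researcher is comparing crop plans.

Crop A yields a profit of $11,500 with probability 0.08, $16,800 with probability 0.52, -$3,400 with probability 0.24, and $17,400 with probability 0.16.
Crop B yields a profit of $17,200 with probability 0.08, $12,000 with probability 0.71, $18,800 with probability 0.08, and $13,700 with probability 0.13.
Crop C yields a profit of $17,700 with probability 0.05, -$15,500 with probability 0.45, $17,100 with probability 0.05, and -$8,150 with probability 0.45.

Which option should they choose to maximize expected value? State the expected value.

Crop B ($13,181)

Crop A = 0.08 × 11500 + 0.52 × 16800 + 0.24 × (-3400) + 0.16 × 17400 = 920 + 8736 − 816 + 2784 = 11624
Crop B = 0.08 × 17200 + 0.71 × 12000 + 0.08 × 18800 + 0.13 × 13700 = 1376 + 8520 + 1504 + 1781 = 13181
Crop C = 0.05 × 17700 + 0.45 × (-15500) + 0.05 × 17100 + 0.45 × (-8150) = 885 − 6975 + 855 − 3667.5 = -8902.5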